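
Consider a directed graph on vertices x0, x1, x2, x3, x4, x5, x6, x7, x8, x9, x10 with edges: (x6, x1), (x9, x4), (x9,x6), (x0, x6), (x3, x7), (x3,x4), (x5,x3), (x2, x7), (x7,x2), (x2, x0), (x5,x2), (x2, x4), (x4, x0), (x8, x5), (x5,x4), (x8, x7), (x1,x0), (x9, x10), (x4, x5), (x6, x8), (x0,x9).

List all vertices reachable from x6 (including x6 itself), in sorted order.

Start at x6.
Its neighbours: x1, x8.
Then their neighbours: x0, x5, x7.
Then next layer: x2, x3, x4, x9.
Then next layer: x10.
Every vertex is now reached.

x0, x1, x2, x3, x4, x5, x6, x7, x8, x9, x10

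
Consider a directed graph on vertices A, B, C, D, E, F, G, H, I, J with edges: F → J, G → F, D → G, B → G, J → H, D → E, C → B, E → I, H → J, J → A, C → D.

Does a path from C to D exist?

Explore from C.
Distance 1: reach B, D.
Found D.

Yes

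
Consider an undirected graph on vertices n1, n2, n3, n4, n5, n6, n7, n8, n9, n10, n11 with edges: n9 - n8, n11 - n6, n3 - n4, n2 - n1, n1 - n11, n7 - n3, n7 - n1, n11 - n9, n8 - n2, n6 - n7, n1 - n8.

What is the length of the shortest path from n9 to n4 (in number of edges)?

Distance 0: n9.
Distance 1: n8, n11.
Distance 2: n1, n2, n6.
Distance 3: n7.
Distance 4: n3.
Distance 5: n4 — contains n4.

5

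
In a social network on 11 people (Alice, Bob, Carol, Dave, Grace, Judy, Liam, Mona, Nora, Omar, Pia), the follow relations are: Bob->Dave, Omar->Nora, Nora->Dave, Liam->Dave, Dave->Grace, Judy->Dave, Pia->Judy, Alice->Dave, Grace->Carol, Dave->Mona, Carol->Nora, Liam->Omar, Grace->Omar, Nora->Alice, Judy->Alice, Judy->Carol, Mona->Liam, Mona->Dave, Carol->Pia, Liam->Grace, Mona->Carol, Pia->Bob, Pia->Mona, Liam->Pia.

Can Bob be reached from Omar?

Yes

Explore from Omar.
Distance 1: reach Nora.
Distance 2: reach Alice, Dave.
Distance 3: reach Grace, Mona.
Distance 4: reach Carol, Liam.
Distance 5: reach Pia.
Distance 6: reach Bob, Judy.
Found Bob.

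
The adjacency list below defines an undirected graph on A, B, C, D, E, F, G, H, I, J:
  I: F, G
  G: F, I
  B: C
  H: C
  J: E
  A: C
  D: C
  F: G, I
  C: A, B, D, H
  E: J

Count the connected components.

3

From A: component {A, B, C, D, H}.
From E: component {E, J}.
From F: component {F, G, I}.
That's 3 components.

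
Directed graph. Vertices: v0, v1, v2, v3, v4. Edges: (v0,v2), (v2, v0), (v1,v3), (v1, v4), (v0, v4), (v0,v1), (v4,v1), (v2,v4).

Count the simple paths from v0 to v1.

3

v0→v1
v0→v2→v4→v1
v0→v4→v1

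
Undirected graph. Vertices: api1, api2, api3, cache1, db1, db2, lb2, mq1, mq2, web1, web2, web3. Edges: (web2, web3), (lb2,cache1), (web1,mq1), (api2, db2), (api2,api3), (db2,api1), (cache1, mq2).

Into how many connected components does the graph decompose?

5

From api1: component {api1, api2, api3, db2}.
From cache1: component {cache1, lb2, mq2}.
From db1: component {db1}.
From mq1: component {mq1, web1}.
From web2: component {web2, web3}.
That's 5 components.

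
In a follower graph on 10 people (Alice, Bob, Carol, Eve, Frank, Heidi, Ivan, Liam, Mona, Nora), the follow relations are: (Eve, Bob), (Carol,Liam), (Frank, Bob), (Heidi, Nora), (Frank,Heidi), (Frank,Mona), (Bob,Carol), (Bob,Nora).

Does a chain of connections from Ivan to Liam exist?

Ivan has no outgoing edges, so nothing is reachable from it.

No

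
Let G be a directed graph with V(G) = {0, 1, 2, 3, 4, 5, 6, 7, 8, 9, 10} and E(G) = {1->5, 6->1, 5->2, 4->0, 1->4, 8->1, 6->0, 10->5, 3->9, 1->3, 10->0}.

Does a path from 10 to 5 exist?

Yes

Explore from 10.
Distance 1: reach 0, 5.
Found 5.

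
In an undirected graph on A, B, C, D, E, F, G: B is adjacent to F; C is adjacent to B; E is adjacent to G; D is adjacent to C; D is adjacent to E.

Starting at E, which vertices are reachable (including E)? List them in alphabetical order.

Start at E.
Its neighbours: D, G.
Then their neighbours: C.
Then next layer: B.
Then next layer: F.
Nothing further is reachable.

B, C, D, E, F, G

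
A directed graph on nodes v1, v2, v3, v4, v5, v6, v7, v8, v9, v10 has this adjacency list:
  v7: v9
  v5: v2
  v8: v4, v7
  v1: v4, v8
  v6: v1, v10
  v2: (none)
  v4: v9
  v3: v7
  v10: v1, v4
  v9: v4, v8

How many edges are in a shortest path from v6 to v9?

Distance 0: v6.
Distance 1: v1, v10.
Distance 2: v4, v8.
Distance 3: v7, v9 — contains v9.

3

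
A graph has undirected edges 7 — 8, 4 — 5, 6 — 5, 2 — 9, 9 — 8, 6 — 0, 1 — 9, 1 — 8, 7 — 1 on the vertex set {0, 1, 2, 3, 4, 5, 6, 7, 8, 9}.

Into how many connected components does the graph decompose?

From 0: component {0, 4, 5, 6}.
From 1: component {1, 2, 7, 8, 9}.
From 3: component {3}.
That's 3 components.

3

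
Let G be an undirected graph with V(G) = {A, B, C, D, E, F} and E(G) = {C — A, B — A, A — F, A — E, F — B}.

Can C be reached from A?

Explore from A.
Distance 1: reach B, C, E, F.
Found C.

Yes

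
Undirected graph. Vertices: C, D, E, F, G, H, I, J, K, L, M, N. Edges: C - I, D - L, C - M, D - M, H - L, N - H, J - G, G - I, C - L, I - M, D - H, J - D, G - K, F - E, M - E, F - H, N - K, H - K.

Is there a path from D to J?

Explore from D.
Distance 1: reach H, J, L, M.
Found J.

Yes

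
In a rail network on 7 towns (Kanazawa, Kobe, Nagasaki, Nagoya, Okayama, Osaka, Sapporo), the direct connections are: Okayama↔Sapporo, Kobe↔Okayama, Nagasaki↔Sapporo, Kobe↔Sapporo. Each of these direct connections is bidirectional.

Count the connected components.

4

From Kanazawa: component {Kanazawa}.
From Kobe: component {Kobe, Nagasaki, Okayama, Sapporo}.
From Nagoya: component {Nagoya}.
From Osaka: component {Osaka}.
That's 4 components.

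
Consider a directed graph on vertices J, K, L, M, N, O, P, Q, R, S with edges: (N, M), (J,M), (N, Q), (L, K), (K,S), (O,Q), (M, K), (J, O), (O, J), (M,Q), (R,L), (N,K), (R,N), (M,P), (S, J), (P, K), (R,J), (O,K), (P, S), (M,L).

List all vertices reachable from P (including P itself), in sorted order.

Start at P.
Its neighbours: K, S.
Then their neighbours: J.
Then next layer: M, O.
Then next layer: L, Q.
Nothing further is reachable.

J, K, L, M, O, P, Q, S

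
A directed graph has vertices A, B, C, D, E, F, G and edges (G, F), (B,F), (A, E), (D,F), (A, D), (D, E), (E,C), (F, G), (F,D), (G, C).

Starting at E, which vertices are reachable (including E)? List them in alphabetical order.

C, E

Start at E.
Its neighbours: C.
Nothing further is reachable.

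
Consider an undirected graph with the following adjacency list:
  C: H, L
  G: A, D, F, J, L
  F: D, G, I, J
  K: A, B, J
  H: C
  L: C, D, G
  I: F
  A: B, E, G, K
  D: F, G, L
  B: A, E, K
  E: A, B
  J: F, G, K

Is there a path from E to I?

Explore from E.
Distance 1: reach A, B.
Distance 2: reach G, K.
Distance 3: reach D, F, J, L.
Distance 4: reach C, I.
Found I.

Yes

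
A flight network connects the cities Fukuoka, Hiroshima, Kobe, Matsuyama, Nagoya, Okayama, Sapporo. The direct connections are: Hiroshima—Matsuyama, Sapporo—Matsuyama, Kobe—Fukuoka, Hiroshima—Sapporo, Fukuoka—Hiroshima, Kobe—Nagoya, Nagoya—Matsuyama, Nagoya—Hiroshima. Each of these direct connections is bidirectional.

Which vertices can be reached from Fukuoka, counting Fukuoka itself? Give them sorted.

Start at Fukuoka.
Its neighbours: Hiroshima, Kobe.
Then their neighbours: Matsuyama, Nagoya, Sapporo.
Nothing further is reachable.

Fukuoka, Hiroshima, Kobe, Matsuyama, Nagoya, Sapporo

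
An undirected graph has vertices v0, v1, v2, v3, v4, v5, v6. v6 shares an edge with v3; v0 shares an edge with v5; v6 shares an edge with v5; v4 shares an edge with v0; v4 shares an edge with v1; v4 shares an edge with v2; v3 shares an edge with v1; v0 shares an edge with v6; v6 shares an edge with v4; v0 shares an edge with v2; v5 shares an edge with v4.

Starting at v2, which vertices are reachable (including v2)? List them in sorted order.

v0, v1, v2, v3, v4, v5, v6

Start at v2.
Its neighbours: v0, v4.
Then their neighbours: v1, v5, v6.
Then next layer: v3.
Every vertex is now reached.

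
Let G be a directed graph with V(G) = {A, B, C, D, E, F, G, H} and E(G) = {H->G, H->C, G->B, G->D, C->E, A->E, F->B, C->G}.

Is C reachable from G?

Explore from G.
Distance 1: reach B, D.
The search from G is exhausted; no directed path reaches C.

No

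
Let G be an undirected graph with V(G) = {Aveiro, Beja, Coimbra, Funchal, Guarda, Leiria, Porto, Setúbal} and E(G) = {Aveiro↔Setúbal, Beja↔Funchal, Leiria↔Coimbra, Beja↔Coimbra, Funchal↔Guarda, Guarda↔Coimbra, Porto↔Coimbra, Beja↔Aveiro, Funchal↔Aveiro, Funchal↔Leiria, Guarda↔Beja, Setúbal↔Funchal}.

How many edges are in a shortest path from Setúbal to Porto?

4

Distance 0: Setúbal.
Distance 1: Aveiro, Funchal.
Distance 2: Beja, Guarda, Leiria.
Distance 3: Coimbra.
Distance 4: Porto — contains Porto.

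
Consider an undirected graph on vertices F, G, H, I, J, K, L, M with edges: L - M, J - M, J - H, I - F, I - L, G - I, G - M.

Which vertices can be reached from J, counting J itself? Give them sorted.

Start at J.
Its neighbours: H, M.
Then their neighbours: G, L.
Then next layer: I.
Then next layer: F.
Nothing further is reachable.

F, G, H, I, J, L, M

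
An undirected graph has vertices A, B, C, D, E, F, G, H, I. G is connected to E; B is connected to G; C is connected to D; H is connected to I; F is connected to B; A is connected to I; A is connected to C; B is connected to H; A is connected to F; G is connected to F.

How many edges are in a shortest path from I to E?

Distance 0: I.
Distance 1: A, H.
Distance 2: B, C, F.
Distance 3: D, G.
Distance 4: E — contains E.

4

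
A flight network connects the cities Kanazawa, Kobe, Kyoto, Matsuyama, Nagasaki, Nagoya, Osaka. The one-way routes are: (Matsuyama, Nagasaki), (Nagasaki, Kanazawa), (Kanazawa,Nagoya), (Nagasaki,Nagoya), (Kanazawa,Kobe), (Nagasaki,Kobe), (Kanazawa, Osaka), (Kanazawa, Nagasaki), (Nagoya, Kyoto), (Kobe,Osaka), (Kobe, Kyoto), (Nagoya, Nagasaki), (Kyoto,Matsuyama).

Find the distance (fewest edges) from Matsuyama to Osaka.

Distance 0: Matsuyama.
Distance 1: Nagasaki.
Distance 2: Kanazawa, Kobe, Nagoya.
Distance 3: Kyoto, Osaka — contains Osaka.

3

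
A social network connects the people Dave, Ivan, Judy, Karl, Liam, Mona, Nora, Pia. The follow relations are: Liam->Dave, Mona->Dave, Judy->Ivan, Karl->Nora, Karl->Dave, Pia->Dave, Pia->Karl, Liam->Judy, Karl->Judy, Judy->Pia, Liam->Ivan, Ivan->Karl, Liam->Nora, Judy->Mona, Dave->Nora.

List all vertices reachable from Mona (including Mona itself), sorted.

Dave, Mona, Nora

Start at Mona.
Its neighbours: Dave.
Then their neighbours: Nora.
Nothing further is reachable.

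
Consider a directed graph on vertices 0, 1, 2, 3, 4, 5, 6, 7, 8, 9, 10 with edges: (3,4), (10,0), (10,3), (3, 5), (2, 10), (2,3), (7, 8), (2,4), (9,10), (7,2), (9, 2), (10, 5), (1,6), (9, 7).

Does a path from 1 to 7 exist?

Explore from 1.
Distance 1: reach 6.
The search from 1 is exhausted; no directed path reaches 7.

No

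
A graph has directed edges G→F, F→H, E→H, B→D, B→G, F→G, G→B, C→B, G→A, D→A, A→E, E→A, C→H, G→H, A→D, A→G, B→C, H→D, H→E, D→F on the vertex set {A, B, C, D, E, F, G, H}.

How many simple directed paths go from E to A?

E→A
E→H→D→A
E→H→D→F→G→A

3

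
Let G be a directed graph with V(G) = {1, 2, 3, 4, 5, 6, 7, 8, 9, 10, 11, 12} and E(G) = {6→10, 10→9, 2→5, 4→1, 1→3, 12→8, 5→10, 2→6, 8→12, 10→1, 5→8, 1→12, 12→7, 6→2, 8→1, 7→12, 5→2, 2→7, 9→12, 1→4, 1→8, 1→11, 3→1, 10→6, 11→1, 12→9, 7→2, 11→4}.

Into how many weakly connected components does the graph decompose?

From 1: component {1, 2, 3, 4, 5, 6, 7, 8, 9, 10, 11, 12}.
That's 1 component.

1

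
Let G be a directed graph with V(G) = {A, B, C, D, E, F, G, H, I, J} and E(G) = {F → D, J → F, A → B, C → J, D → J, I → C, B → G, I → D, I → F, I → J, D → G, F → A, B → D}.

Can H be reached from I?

Explore from I.
Distance 1: reach C, D, F, J.
Distance 2: reach A, G.
Distance 3: reach B.
The search from I is exhausted; no directed path reaches H.

No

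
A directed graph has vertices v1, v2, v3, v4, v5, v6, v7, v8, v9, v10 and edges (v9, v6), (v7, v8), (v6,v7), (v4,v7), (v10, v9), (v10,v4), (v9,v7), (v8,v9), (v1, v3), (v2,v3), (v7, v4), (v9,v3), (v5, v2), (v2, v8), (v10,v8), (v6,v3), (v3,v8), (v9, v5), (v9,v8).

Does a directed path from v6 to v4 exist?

Yes

Explore from v6.
Distance 1: reach v3, v7.
Distance 2: reach v4, v8.
Found v4.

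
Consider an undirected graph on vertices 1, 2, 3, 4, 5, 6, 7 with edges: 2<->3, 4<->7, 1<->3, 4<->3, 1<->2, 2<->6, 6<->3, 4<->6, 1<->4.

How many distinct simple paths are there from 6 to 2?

8

6–2
6–3–1–2
6–3–2
6–3–4–1–2
6–4–1–2
6–4–1–3–2
6–4–3–1–2
6–4–3–2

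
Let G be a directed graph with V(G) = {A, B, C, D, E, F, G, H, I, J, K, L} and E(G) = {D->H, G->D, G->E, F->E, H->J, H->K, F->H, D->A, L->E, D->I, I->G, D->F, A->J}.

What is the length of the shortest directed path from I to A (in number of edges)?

Distance 0: I.
Distance 1: G.
Distance 2: D, E.
Distance 3: A, F, H — contains A.

3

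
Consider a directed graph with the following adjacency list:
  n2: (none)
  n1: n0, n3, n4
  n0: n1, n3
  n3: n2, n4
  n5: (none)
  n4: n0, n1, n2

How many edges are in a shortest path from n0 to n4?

Distance 0: n0.
Distance 1: n1, n3.
Distance 2: n2, n4 — contains n4.

2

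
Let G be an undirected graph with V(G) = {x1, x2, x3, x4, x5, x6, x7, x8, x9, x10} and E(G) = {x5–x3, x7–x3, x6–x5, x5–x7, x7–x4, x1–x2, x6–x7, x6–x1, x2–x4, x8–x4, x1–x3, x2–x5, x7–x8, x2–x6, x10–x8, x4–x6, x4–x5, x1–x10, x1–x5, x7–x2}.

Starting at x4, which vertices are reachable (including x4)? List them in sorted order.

Start at x4.
Its neighbours: x2, x5, x6, x7, x8.
Then their neighbours: x1, x3, x10.
Nothing further is reachable.

x1, x2, x3, x4, x5, x6, x7, x8, x10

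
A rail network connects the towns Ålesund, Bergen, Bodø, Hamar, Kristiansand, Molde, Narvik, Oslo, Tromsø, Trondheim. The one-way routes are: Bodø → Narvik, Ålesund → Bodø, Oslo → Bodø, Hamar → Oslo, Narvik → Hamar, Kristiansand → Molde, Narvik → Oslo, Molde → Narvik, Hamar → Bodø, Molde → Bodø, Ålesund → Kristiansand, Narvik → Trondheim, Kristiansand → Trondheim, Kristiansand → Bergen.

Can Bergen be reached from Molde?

No

Explore from Molde.
Distance 1: reach Bodø, Narvik.
Distance 2: reach Hamar, Oslo, Trondheim.
The search from Molde is exhausted; no directed path reaches Bergen.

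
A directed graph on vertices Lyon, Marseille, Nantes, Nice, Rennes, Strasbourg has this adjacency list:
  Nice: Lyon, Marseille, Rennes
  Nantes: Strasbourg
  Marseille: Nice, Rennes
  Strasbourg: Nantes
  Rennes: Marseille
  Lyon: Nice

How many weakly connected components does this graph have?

From Lyon: component {Lyon, Marseille, Nice, Rennes}.
From Nantes: component {Nantes, Strasbourg}.
That's 2 components.

2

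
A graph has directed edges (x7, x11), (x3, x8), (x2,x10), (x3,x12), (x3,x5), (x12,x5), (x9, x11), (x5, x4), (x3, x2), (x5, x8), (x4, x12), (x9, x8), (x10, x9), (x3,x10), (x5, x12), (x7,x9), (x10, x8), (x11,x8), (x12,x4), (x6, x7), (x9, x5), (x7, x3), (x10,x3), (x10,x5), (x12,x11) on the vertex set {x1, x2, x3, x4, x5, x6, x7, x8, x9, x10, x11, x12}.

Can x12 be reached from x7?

Explore from x7.
Distance 1: reach x3, x9, x11.
Distance 2: reach x2, x5, x8, x10, x12.
Found x12.

Yes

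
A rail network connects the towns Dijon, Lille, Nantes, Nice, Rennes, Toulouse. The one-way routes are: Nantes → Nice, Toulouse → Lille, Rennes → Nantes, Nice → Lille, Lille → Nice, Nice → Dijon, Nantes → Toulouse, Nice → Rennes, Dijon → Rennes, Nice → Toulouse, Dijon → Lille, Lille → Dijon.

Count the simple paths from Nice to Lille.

5

Nice→Dijon→Lille
Nice→Dijon→Rennes→Nantes→Toulouse→Lille
Nice→Lille
Nice→Rennes→Nantes→Toulouse→Lille
Nice→Toulouse→Lille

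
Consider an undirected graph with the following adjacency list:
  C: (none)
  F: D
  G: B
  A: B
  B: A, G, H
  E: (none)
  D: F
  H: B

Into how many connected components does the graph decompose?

From A: component {A, B, G, H}.
From C: component {C}.
From D: component {D, F}.
From E: component {E}.
That's 4 components.

4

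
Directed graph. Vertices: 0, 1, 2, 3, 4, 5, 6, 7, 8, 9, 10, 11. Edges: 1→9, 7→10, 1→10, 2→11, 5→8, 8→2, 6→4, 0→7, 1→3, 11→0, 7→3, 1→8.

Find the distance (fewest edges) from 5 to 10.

Distance 0: 5.
Distance 1: 8.
Distance 2: 2.
Distance 3: 11.
Distance 4: 0.
Distance 5: 7.
Distance 6: 3, 10 — contains 10.

6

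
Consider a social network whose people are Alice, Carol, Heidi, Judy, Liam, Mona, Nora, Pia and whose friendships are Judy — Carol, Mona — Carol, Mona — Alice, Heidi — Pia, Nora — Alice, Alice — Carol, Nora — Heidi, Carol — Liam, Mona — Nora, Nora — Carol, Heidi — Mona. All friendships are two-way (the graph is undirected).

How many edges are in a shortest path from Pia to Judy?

Distance 0: Pia.
Distance 1: Heidi.
Distance 2: Mona, Nora.
Distance 3: Alice, Carol.
Distance 4: Judy, Liam — contains Judy.

4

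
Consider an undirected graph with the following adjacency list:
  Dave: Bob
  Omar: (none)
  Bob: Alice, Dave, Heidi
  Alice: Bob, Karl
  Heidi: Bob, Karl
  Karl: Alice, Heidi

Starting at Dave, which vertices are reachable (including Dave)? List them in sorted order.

Alice, Bob, Dave, Heidi, Karl

Start at Dave.
Its neighbours: Bob.
Then their neighbours: Alice, Heidi.
Then next layer: Karl.
Nothing further is reachable.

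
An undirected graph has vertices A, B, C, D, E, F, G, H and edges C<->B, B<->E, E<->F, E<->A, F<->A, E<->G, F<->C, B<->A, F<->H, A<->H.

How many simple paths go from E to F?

E–A–B–C–F
E–A–F
E–A–H–F
E–B–A–F
E–B–A–H–F
E–B–C–F
E–F

7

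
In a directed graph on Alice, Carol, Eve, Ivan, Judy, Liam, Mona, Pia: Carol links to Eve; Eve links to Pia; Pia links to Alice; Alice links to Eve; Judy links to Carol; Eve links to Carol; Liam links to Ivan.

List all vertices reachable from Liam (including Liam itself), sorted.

Start at Liam.
Its neighbours: Ivan.
Nothing further is reachable.

Ivan, Liam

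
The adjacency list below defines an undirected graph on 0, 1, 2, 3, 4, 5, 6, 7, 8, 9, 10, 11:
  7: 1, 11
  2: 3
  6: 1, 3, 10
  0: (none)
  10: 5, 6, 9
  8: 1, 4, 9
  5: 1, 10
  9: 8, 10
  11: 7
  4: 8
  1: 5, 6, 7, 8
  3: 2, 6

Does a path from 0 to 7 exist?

No

0 has no edges, so nothing is reachable from it.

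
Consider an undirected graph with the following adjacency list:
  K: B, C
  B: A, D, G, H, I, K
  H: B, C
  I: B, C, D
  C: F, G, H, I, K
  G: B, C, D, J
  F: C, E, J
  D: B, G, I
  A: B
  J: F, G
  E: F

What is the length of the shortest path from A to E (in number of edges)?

5

Distance 0: A.
Distance 1: B.
Distance 2: D, G, H, I, K.
Distance 3: C, J.
Distance 4: F.
Distance 5: E — contains E.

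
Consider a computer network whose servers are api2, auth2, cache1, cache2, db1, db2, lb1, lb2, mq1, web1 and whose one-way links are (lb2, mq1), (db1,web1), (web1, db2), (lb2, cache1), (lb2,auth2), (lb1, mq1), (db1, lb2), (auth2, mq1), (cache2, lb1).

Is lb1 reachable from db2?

db2 has no outgoing edges, so nothing is reachable from it.

No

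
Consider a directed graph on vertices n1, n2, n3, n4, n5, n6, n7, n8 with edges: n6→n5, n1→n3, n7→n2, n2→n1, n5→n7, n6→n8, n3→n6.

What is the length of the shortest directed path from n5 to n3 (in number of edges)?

4

Distance 0: n5.
Distance 1: n7.
Distance 2: n2.
Distance 3: n1.
Distance 4: n3 — contains n3.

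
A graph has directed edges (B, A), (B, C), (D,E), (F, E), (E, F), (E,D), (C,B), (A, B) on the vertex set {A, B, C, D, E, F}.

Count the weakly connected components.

From A: component {A, B, C}.
From D: component {D, E, F}.
That's 2 components.

2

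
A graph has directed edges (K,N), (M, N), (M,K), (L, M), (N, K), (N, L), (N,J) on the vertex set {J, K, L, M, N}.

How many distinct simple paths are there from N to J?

1

N→J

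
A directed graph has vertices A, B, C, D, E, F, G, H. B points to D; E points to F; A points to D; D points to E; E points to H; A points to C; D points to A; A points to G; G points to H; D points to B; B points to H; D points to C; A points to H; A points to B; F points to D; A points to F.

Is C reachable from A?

Explore from A.
Distance 1: reach B, C, D, F, G, H.
Found C.

Yes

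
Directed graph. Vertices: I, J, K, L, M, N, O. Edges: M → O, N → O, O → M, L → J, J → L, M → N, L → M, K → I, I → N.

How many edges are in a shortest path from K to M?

Distance 0: K.
Distance 1: I.
Distance 2: N.
Distance 3: O.
Distance 4: M — contains M.

4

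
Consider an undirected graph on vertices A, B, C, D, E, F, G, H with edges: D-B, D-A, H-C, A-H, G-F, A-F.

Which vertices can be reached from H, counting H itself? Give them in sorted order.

A, B, C, D, F, G, H

Start at H.
Its neighbours: A, C.
Then their neighbours: D, F.
Then next layer: B, G.
Nothing further is reachable.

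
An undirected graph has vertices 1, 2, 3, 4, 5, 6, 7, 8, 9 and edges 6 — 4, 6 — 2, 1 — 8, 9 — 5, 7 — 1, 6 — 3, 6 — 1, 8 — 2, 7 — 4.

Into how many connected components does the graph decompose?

From 1: component {1, 2, 3, 4, 6, 7, 8}.
From 5: component {5, 9}.
That's 2 components.

2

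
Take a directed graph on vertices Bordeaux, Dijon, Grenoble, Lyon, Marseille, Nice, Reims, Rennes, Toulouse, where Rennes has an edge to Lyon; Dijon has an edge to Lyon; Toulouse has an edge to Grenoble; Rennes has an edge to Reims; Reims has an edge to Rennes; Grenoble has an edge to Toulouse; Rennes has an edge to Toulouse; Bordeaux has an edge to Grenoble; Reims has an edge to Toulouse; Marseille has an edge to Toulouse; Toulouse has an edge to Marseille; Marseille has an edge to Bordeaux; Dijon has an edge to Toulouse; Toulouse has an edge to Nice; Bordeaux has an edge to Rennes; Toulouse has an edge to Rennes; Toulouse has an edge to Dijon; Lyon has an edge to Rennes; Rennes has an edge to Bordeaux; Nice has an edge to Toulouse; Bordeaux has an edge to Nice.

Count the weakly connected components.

From Bordeaux: component {Bordeaux, Dijon, Grenoble, Lyon, Marseille, Nice, Reims, Rennes, Toulouse}.
That's 1 component.

1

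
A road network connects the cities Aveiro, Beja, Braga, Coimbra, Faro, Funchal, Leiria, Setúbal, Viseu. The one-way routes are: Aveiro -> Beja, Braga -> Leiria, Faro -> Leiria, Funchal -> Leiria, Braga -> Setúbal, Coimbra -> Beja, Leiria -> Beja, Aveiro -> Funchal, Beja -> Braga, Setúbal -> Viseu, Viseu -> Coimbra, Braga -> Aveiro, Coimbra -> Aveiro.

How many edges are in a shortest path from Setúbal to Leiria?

Distance 0: Setúbal.
Distance 1: Viseu.
Distance 2: Coimbra.
Distance 3: Aveiro, Beja.
Distance 4: Braga, Funchal.
Distance 5: Leiria — contains Leiria.

5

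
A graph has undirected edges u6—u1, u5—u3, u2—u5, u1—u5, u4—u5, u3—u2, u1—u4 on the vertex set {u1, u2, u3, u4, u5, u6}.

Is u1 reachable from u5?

Yes

Explore from u5.
Distance 1: reach u1, u2, u3, u4.
Found u1.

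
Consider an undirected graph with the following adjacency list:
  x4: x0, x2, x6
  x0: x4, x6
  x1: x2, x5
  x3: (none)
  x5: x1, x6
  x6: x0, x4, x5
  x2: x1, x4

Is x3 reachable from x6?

Explore from x6.
Distance 1: reach x0, x4, x5.
Distance 2: reach x1, x2.
The search is exhausted without reaching x3; it lies in a different component.

No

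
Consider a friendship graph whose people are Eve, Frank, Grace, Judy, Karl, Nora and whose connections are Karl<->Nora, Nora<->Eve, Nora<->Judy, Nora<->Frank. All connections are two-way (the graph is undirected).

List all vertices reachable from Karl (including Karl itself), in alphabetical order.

Start at Karl.
Its neighbours: Nora.
Then their neighbours: Eve, Frank, Judy.
Nothing further is reachable.

Eve, Frank, Judy, Karl, Nora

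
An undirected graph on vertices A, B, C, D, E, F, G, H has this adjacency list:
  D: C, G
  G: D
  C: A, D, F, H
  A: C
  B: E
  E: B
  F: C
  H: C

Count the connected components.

2

From A: component {A, C, D, F, G, H}.
From B: component {B, E}.
That's 2 components.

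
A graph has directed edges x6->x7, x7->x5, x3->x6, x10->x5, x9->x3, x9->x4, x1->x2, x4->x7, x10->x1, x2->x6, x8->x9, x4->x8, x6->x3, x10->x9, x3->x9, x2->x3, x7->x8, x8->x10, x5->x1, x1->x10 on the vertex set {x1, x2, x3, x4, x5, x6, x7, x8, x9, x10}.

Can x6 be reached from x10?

Yes

Explore from x10.
Distance 1: reach x1, x5, x9.
Distance 2: reach x2, x3, x4.
Distance 3: reach x6, x7, x8.
Found x6.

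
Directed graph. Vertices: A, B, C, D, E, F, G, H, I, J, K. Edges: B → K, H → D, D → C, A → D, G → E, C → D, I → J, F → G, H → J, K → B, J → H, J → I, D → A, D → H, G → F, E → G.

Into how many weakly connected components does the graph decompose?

From A: component {A, C, D, H, I, J}.
From B: component {B, K}.
From E: component {E, F, G}.
That's 3 components.

3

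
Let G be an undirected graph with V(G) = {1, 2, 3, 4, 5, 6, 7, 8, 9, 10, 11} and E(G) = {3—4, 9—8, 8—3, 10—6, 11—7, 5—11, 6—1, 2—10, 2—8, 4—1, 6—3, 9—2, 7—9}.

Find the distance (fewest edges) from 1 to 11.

Distance 0: 1.
Distance 1: 4, 6.
Distance 2: 3, 10.
Distance 3: 2, 8.
Distance 4: 9.
Distance 5: 7.
Distance 6: 11 — contains 11.

6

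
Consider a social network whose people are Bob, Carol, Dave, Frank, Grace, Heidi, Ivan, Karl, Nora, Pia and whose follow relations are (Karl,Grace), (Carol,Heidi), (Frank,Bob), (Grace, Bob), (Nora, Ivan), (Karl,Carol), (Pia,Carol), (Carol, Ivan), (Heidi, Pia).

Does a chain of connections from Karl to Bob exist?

Yes

Explore from Karl.
Distance 1: reach Carol, Grace.
Distance 2: reach Bob, Heidi, Ivan.
Found Bob.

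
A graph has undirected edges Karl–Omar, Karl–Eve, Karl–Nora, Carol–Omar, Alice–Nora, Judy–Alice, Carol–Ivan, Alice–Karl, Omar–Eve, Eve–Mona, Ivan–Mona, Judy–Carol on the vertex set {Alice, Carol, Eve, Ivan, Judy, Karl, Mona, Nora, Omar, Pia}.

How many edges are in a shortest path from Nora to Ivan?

Distance 0: Nora.
Distance 1: Alice, Karl.
Distance 2: Eve, Judy, Omar.
Distance 3: Carol, Mona.
Distance 4: Ivan — contains Ivan.

4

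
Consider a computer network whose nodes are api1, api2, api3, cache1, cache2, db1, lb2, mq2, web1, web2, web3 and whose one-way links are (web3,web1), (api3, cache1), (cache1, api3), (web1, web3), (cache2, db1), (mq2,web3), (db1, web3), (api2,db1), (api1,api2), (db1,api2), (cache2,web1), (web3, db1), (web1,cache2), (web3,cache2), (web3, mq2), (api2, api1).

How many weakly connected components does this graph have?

From api1: component {api1, api2, cache2, db1, mq2, web1, web3}.
From api3: component {api3, cache1}.
From lb2: component {lb2}.
From web2: component {web2}.
That's 4 components.

4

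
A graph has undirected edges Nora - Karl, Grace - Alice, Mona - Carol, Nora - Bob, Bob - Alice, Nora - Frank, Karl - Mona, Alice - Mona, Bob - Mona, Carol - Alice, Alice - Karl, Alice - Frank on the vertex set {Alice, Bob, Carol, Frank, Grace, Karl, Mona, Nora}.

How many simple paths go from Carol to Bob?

15

Carol–Alice–Bob
Carol–Alice–Frank–Nora–Bob
Carol–Alice–Frank–Nora–Karl–Mona–Bob
Carol–Alice–Karl–Mona–Bob
Carol–Alice–Karl–Nora–Bob
Carol–Alice–Mona–Bob
Carol–Alice–Mona–Karl–Nora–Bob
Carol–Mona–Alice–Bob
Carol–Mona–Alice–Frank–Nora–Bob
Carol–Mona–Alice–Karl–Nora–Bob
Carol–Mona–Bob
Carol–Mona–Karl–Alice–Bob
Carol–Mona–Karl–Alice–Frank–Nora–Bob
Carol–Mona–Karl–Nora–Bob
Carol–Mona–Karl–Nora–Frank–Alice–Bob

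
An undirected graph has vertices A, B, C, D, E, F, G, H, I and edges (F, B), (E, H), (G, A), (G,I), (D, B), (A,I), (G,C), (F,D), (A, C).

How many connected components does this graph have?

3

From A: component {A, C, G, I}.
From B: component {B, D, F}.
From E: component {E, H}.
That's 3 components.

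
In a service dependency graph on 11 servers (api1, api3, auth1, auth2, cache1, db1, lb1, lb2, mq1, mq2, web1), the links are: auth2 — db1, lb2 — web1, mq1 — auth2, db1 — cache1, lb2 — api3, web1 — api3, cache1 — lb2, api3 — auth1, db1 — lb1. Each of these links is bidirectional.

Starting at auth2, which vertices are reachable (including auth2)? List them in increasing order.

Start at auth2.
Its neighbours: db1, mq1.
Then their neighbours: cache1, lb1.
Then next layer: lb2.
Then next layer: api3, web1.
Then next layer: auth1.
Nothing further is reachable.

api3, auth1, auth2, cache1, db1, lb1, lb2, mq1, web1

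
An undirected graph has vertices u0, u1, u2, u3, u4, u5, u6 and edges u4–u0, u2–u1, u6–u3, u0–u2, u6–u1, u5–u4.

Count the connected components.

1

From u0: component {u0, u1, u2, u3, u4, u5, u6}.
That's 1 component.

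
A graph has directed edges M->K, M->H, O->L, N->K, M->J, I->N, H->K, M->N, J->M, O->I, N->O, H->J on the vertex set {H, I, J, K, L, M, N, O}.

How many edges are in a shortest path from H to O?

Distance 0: H.
Distance 1: J, K.
Distance 2: M.
Distance 3: N.
Distance 4: O — contains O.

4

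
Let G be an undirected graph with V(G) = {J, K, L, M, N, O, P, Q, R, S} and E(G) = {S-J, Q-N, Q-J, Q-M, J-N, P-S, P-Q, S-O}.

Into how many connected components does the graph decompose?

4

From J: component {J, M, N, O, P, Q, S}.
From K: component {K}.
From L: component {L}.
From R: component {R}.
That's 4 components.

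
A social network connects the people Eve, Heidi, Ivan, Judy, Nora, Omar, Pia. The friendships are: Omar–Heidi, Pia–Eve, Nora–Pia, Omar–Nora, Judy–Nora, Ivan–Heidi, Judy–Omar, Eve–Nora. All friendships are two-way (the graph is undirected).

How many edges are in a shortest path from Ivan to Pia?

Distance 0: Ivan.
Distance 1: Heidi.
Distance 2: Omar.
Distance 3: Judy, Nora.
Distance 4: Eve, Pia — contains Pia.

4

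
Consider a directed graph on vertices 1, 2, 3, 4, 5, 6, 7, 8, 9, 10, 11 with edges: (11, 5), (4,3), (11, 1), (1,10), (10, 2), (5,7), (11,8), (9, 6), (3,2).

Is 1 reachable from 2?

No

2 has no outgoing edges, so nothing is reachable from it.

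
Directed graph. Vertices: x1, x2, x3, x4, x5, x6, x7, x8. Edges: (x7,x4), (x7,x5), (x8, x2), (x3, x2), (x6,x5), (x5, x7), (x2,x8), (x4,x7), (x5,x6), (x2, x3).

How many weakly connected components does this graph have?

From x1: component {x1}.
From x2: component {x2, x3, x8}.
From x4: component {x4, x5, x6, x7}.
That's 3 components.

3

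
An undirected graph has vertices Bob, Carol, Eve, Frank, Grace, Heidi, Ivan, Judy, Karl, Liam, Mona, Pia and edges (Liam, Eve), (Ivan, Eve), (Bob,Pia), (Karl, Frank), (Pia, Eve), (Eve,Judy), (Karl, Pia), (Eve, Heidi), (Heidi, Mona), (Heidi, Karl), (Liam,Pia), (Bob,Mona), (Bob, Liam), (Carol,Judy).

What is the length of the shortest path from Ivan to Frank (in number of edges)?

4

Distance 0: Ivan.
Distance 1: Eve.
Distance 2: Heidi, Judy, Liam, Pia.
Distance 3: Bob, Carol, Karl, Mona.
Distance 4: Frank — contains Frank.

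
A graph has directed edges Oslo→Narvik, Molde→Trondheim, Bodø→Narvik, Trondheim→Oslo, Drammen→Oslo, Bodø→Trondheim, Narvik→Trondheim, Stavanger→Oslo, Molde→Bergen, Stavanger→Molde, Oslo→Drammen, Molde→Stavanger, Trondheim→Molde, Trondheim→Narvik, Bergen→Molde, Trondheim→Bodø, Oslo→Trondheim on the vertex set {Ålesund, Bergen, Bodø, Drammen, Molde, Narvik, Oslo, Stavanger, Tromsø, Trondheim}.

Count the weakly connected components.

From Ålesund: component {Ålesund}.
From Bergen: component {Bergen, Bodø, Drammen, Molde, Narvik, Oslo, Stavanger, Trondheim}.
From Tromsø: component {Tromsø}.
That's 3 components.

3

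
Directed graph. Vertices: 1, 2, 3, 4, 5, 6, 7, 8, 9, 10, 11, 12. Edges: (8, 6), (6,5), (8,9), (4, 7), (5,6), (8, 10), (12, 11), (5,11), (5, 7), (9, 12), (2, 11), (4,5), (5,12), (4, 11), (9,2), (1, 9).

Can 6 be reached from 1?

Explore from 1.
Distance 1: reach 9.
Distance 2: reach 2, 12.
Distance 3: reach 11.
The search from 1 is exhausted; no directed path reaches 6.

No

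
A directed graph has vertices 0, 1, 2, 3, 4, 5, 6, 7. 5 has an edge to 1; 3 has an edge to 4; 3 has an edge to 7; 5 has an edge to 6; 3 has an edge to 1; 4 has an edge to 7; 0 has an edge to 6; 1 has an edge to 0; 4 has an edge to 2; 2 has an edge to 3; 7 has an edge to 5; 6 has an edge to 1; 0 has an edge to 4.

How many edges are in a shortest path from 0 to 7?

Distance 0: 0.
Distance 1: 4, 6.
Distance 2: 1, 2, 7 — contains 7.

2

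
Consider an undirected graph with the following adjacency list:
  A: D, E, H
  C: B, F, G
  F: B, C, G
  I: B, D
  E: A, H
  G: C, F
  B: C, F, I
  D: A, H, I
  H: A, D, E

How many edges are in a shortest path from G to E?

6

Distance 0: G.
Distance 1: C, F.
Distance 2: B.
Distance 3: I.
Distance 4: D.
Distance 5: A, H.
Distance 6: E — contains E.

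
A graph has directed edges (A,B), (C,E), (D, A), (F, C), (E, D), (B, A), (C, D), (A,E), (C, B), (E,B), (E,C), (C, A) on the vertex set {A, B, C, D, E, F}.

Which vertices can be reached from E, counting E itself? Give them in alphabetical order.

A, B, C, D, E

Start at E.
Its neighbours: B, C, D.
Then their neighbours: A.
Nothing further is reachable.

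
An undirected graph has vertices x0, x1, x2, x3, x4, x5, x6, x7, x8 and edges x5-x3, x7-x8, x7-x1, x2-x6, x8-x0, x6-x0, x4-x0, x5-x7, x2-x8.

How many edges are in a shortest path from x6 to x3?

5

Distance 0: x6.
Distance 1: x0, x2.
Distance 2: x4, x8.
Distance 3: x7.
Distance 4: x1, x5.
Distance 5: x3 — contains x3.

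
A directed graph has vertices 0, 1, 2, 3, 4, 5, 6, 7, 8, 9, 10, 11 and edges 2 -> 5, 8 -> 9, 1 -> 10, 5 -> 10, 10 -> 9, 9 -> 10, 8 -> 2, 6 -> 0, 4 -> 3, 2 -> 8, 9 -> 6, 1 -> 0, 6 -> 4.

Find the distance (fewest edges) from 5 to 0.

Distance 0: 5.
Distance 1: 10.
Distance 2: 9.
Distance 3: 6.
Distance 4: 0, 4 — contains 0.

4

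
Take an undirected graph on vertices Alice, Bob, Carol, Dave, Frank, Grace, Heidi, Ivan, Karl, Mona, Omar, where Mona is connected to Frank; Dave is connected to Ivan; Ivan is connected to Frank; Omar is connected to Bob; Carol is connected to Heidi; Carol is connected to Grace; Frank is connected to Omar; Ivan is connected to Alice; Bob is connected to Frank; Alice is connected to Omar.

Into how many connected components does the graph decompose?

3

From Alice: component {Alice, Bob, Dave, Frank, Ivan, Mona, Omar}.
From Carol: component {Carol, Grace, Heidi}.
From Karl: component {Karl}.
That's 3 components.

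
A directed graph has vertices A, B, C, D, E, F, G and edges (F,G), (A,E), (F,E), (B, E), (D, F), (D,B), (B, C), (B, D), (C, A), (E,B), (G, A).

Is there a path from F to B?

Explore from F.
Distance 1: reach E, G.
Distance 2: reach A, B.
Found B.

Yes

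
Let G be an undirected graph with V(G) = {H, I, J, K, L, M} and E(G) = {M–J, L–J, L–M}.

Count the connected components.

4

From H: component {H}.
From I: component {I}.
From J: component {J, L, M}.
From K: component {K}.
That's 4 components.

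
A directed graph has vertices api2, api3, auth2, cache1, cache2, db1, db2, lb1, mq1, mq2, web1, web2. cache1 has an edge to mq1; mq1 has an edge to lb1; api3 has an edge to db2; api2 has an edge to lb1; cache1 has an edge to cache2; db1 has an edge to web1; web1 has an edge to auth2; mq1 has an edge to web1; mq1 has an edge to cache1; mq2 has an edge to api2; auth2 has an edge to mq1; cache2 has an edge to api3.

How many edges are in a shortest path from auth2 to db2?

Distance 0: auth2.
Distance 1: mq1.
Distance 2: cache1, lb1, web1.
Distance 3: cache2.
Distance 4: api3.
Distance 5: db2 — contains db2.

5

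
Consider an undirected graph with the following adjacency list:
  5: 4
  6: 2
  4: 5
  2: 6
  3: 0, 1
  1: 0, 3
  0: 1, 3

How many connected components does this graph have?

From 0: component {0, 1, 3}.
From 2: component {2, 6}.
From 4: component {4, 5}.
That's 3 components.

3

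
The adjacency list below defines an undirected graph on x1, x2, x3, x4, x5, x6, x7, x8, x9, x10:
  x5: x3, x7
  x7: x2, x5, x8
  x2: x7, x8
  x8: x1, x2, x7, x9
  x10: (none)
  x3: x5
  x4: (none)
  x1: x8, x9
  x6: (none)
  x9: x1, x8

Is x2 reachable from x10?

x10 has no edges, so nothing is reachable from it.

No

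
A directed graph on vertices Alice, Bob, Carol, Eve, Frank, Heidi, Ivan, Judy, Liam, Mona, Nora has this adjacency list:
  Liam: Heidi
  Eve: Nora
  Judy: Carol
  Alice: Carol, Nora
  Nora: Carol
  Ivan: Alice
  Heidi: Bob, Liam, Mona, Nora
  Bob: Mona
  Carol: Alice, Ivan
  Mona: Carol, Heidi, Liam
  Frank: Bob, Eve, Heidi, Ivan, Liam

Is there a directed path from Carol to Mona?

No

Explore from Carol.
Distance 1: reach Alice, Ivan.
Distance 2: reach Nora.
The search from Carol is exhausted; no directed path reaches Mona.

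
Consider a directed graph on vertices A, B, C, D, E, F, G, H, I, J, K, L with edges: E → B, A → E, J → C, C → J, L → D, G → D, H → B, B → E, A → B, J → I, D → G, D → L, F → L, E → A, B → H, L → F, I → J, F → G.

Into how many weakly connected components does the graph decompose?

4

From A: component {A, B, E, H}.
From C: component {C, I, J}.
From D: component {D, F, G, L}.
From K: component {K}.
That's 4 components.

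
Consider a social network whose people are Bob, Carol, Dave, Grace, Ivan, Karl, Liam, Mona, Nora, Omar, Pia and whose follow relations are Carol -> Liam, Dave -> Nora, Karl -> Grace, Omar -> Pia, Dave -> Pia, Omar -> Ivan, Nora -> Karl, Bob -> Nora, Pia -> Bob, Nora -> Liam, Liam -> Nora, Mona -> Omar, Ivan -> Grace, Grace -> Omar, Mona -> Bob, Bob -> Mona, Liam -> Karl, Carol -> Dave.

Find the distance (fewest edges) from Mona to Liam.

Distance 0: Mona.
Distance 1: Bob, Omar.
Distance 2: Ivan, Nora, Pia.
Distance 3: Grace, Karl, Liam — contains Liam.

3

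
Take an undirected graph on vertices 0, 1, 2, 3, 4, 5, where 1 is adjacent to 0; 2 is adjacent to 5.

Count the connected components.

4

From 0: component {0, 1}.
From 2: component {2, 5}.
From 3: component {3}.
From 4: component {4}.
That's 4 components.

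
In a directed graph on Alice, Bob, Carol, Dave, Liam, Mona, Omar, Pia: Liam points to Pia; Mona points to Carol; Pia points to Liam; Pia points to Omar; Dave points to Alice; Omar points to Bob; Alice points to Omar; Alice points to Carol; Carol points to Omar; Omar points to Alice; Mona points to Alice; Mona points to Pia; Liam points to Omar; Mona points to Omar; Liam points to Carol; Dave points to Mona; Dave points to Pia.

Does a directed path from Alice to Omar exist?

Yes

Explore from Alice.
Distance 1: reach Carol, Omar.
Found Omar.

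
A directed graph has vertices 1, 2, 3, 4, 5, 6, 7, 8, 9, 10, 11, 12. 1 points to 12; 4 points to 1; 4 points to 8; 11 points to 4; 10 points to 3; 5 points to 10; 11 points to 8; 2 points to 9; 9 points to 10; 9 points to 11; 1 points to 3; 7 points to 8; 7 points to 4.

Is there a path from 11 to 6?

No

Explore from 11.
Distance 1: reach 4, 8.
Distance 2: reach 1.
Distance 3: reach 3, 12.
The search from 11 is exhausted; no directed path reaches 6.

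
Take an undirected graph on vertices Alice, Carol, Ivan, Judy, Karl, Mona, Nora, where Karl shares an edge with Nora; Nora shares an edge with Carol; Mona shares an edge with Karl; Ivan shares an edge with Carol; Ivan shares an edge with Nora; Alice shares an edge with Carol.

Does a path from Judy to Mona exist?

No

Judy has no edges, so nothing is reachable from it.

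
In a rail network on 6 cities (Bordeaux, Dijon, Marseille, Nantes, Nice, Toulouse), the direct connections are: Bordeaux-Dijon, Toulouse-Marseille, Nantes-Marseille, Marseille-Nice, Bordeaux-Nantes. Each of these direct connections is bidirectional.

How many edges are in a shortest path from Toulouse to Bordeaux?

Distance 0: Toulouse.
Distance 1: Marseille.
Distance 2: Nantes, Nice.
Distance 3: Bordeaux — contains Bordeaux.

3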